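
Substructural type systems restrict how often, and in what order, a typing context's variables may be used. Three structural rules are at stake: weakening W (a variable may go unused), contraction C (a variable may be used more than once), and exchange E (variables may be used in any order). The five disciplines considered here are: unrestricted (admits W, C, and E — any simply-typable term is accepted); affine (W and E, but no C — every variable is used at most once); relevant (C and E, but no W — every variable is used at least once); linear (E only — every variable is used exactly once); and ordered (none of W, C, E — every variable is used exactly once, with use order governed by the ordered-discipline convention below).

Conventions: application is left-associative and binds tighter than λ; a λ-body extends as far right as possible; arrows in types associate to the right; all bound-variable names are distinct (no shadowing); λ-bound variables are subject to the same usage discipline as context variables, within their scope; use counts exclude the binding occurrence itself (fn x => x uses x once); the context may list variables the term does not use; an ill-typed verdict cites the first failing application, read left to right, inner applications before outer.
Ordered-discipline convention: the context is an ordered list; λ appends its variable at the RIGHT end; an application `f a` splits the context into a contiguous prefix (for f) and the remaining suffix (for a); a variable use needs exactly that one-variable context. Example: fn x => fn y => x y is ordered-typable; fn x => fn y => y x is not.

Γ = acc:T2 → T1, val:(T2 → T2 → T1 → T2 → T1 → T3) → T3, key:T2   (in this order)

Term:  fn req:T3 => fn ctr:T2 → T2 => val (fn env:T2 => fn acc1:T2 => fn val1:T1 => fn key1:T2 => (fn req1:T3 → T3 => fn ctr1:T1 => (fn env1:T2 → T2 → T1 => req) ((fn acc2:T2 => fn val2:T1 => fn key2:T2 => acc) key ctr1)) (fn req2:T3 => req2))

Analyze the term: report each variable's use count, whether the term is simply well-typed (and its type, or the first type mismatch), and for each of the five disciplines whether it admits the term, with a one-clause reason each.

use counts: acc ×1; val ×1; key ×1; req [bound] ×1; ctr [bound] ×0; env [bound] ×0; acc1 [bound] ×0; val1 [bound] ×0; key1 [bound] ×0; req1 [bound] ×0; ctr1 [bound] ×1; env1 [bound] ×0; acc2 [bound] ×0; val2 [bound] ×0; key2 [bound] ×0; req2 [bound] ×1
left-to-right use order: val, req, acc, key, ctr1, req2
typing: well-typed — term : T3 → (T2 → T2) → T3
ordered: ✗, needs weakening: ctr, env, acc1, val1, key1, req1, env1, acc2, val2, key2 unused
linear: ✗, needs weakening: ctr, env, acc1, val1, key1, req1, env1, acc2, val2, key2 unused
affine: ✓, none of acc, val, key, req, ctr, env, acc1, val1, key1, req1, ctr1, env1, acc2, val2, key2, req2 used more than once
relevant: ✗, needs weakening: ctr, env, acc1, val1, key1, req1, env1, acc2, val2, key2 unused
unrestricted: ✓, well-typed at T3 → (T2 → T2) → T3; no restrictions here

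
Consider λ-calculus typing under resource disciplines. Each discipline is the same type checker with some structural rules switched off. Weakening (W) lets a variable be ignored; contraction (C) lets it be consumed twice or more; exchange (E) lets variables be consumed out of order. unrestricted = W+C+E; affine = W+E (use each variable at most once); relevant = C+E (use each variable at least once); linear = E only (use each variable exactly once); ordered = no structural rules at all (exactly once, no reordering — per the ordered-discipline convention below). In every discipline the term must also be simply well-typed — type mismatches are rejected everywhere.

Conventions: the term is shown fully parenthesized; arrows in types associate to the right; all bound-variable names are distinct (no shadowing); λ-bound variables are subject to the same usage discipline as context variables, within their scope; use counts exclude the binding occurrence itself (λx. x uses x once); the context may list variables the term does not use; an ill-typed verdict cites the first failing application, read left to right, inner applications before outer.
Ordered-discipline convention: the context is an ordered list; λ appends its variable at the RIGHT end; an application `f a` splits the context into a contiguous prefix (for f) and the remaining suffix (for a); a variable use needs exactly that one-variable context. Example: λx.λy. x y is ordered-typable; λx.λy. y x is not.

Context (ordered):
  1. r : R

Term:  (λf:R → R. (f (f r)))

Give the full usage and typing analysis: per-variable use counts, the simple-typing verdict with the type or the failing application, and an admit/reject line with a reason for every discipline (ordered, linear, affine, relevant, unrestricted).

variable uses: r: 1, f (λ-bound): 2
uses in reading order: f, f, r
typing: the term checks, with type (R → R) → R
ordered ✗ (needs contraction — f ×2)
linear ✗ (needs contraction — f ×2)
affine ✗ (needs contraction — f ×2)
relevant ✓ (every one of r, f appears)
unrestricted ✓ (typability at (R → R) → R is all that's needed)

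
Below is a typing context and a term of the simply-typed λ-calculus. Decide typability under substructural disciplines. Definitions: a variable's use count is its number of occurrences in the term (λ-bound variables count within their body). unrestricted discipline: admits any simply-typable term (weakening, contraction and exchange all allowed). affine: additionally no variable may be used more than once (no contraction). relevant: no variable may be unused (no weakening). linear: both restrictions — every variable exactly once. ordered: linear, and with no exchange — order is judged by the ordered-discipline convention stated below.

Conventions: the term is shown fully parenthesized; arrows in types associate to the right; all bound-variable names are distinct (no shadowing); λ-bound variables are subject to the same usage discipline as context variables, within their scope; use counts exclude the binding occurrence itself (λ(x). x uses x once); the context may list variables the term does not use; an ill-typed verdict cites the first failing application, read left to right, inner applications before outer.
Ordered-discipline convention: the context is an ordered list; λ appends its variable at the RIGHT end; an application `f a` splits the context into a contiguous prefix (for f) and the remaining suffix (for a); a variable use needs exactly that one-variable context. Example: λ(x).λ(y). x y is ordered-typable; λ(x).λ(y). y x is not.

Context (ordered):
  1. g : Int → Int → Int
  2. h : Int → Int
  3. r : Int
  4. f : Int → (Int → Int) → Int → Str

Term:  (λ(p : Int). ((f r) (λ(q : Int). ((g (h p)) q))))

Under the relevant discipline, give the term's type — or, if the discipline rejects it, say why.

term : Int → Int → Str
use counts: g: 1, h: 1, r: 1, f: 1, p (bound): 1, q (bound): 1
left-to-right use order: f, r, g, h, p, q
typing: well-typed — term : Int → Int → Str
per-discipline verdicts: ordered ✗; linear ✓; affine ✓; relevant ✓; unrestricted ✓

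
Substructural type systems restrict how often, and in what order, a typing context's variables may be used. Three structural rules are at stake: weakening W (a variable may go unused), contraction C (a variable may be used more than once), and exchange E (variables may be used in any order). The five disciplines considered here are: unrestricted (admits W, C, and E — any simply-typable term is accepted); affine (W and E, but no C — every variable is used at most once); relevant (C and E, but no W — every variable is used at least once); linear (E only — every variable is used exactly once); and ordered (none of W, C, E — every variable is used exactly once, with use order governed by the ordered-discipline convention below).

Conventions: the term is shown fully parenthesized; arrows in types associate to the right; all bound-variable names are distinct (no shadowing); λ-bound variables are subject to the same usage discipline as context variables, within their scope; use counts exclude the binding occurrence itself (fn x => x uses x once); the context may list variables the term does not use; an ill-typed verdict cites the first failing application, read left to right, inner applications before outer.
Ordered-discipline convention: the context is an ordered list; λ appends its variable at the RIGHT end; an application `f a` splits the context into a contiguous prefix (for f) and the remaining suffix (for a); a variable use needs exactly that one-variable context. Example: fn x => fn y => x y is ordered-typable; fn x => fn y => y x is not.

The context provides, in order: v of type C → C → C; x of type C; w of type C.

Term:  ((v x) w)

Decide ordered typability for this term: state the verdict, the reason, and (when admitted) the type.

yes — one use each (v, x, w); ordered split holds; term : C
usage: v=1, x=1, w=1
uses in reading order: v, x, w
typing: well-typed — term : C
across the five disciplines: ordered ✓ | linear ✓ | affine ✓ | relevant ✓ | unrestricted ✓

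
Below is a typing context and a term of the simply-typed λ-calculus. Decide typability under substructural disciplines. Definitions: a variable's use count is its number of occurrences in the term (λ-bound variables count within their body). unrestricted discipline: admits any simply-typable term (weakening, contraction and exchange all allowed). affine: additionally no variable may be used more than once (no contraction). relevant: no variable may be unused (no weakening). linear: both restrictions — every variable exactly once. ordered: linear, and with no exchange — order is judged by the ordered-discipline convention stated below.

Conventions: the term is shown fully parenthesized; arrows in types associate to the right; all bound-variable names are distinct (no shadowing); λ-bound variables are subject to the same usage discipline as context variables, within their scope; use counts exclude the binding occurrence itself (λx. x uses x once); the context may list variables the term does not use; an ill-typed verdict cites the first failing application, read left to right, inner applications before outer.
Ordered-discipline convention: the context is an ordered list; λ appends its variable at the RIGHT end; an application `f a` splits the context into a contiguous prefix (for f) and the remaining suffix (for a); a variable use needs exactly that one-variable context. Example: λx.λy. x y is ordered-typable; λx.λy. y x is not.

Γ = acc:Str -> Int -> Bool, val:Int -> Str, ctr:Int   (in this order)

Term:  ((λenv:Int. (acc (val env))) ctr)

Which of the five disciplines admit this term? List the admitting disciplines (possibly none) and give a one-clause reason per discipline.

admitting disciplines: ordered, linear, affine, relevant, unrestricted
counts: acc: 1, val: 1, ctr: 1, env (λ-bound): 1
order of uses: acc, val, env, ctr
typing: ✓ — Int -> Bool
ordered: ✓, one use each (acc, val, ctr, env); ordered split holds
linear: ✓, each of acc, val, ctr, env used exactly once
affine: ✓, no duplicate uses among acc, val, ctr, env
relevant: ✓, none of acc, val, ctr, env goes unused
unrestricted: ✓, well-typed at Int -> Bool; no restrictions here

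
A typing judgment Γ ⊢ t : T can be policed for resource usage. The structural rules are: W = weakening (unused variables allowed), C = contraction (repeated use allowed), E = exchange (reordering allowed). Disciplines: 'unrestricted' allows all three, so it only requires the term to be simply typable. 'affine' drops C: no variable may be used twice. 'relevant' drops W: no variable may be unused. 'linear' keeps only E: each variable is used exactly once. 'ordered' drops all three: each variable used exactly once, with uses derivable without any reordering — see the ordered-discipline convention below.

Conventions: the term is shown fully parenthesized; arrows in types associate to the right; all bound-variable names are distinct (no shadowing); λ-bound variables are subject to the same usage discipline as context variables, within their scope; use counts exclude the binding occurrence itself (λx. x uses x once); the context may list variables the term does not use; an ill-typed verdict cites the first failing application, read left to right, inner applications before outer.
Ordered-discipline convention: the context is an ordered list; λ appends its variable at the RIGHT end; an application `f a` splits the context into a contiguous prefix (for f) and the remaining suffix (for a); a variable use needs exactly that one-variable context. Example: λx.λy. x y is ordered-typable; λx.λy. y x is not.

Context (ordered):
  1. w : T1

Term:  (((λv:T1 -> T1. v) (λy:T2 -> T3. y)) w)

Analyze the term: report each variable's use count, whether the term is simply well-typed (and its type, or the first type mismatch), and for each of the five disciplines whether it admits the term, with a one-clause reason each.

use counts: w: 1, v (bound): 1, y (bound): 1
uses in reading order: v, y, w
typing: ill-typed: an argument (T2 -> T3) -> T2 -> T3 mismatches the expected T1 -> T1
ordered ✗ (not simply typable)
linear ✗ (fails simple typing)
affine ✗ (a type mismatch blocks all five)
relevant ✗ (the type mismatch rejects it)
unrestricted ✗ (not simply typable)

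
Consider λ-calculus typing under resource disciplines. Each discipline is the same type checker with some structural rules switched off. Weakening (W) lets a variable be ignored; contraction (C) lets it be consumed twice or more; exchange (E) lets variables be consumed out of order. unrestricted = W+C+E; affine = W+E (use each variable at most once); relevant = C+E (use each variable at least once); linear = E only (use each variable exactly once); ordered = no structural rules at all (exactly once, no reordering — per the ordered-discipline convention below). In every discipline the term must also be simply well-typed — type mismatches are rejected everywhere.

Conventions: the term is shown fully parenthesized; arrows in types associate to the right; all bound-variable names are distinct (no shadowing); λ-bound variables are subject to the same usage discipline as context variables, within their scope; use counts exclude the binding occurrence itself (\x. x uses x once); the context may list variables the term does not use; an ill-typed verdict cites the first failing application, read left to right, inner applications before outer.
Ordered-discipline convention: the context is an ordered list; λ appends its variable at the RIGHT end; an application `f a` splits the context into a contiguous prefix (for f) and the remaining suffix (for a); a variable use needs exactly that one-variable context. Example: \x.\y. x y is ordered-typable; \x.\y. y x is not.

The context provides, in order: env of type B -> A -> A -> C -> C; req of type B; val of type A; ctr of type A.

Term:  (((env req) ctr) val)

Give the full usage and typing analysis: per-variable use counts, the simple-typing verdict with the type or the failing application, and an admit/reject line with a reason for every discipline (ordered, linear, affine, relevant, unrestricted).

counts: env ×1, req ×1, val ×1, ctr ×1
order of uses: env, req, ctr, val
typing: well-typed at C -> C
ordered: ✗ — use order env, req, ctr, val needs exchange
linear: ✓ — single use per variable (env, req, val, ctr)
affine: ✓ — at most one use each (env, req, val, ctr)
relevant: ✓ — every one of env, req, val, ctr appears
unrestricted: ✓ — simply typable at C -> C; W, C, E all held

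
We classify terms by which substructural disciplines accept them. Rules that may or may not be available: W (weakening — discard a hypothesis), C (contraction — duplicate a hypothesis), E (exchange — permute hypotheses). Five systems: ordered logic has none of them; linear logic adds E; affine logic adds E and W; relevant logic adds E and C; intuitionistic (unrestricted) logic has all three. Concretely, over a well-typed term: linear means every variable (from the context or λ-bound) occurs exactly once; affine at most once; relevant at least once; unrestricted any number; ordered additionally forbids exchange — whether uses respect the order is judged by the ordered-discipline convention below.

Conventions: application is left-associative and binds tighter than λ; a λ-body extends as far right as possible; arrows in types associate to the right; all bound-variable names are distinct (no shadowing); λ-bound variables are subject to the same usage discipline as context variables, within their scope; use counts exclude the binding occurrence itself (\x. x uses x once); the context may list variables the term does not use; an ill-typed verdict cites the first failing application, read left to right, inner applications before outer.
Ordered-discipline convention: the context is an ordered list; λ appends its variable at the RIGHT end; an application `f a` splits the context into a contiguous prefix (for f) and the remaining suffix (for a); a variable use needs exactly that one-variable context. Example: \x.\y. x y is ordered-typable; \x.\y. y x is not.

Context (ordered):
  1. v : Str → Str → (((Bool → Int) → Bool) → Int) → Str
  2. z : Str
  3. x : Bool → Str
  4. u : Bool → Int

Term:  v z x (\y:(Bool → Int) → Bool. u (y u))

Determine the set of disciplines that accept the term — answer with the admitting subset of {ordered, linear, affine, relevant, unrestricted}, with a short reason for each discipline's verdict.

accepted by: none
counts: v ×1, z ×1, x ×1, u ×2, y (λ-bound) ×1
uses in reading order: v, z, x, u, y, u
typing: ill-typed: an application expects Str but receives Bool → Str
ordered: ✗, fails simple typing
linear: ✗, a type mismatch blocks all five
affine: ✗, the type mismatch rejects it
relevant: ✗, not simply typable
unrestricted: ✗, fails simple typing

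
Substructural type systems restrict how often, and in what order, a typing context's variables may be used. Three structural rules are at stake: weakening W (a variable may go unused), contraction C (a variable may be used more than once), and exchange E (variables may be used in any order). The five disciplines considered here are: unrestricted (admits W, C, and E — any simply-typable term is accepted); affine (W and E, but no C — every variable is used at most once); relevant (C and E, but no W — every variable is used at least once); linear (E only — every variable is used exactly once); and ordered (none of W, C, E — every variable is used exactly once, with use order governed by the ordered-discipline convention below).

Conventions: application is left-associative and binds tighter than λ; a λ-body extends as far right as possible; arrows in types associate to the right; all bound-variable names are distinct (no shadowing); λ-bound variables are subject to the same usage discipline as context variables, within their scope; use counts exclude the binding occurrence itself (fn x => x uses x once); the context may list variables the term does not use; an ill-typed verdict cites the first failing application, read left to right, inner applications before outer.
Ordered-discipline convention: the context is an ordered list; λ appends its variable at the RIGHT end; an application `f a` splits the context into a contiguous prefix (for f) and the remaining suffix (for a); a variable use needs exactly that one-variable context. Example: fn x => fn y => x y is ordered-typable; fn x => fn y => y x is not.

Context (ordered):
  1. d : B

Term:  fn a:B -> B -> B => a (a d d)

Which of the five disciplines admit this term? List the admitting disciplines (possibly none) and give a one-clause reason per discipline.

admitting disciplines: relevant, unrestricted
counts: d=2; a (bound)=2
use order (left to right): a, a, d, d
typing: ✓ — (B -> B -> B) -> B -> B
ordered: ✗ — d ×2, a ×2 used more than once (contraction)
linear: ✗ — d ×2, a ×2 used more than once (contraction)
affine: ✗ — d ×2, a ×2 used more than once (contraction)
relevant: ✓ — none of d, a goes unused
unrestricted: ✓ — well-typed at (B -> B -> B) -> B -> B; no restrictions here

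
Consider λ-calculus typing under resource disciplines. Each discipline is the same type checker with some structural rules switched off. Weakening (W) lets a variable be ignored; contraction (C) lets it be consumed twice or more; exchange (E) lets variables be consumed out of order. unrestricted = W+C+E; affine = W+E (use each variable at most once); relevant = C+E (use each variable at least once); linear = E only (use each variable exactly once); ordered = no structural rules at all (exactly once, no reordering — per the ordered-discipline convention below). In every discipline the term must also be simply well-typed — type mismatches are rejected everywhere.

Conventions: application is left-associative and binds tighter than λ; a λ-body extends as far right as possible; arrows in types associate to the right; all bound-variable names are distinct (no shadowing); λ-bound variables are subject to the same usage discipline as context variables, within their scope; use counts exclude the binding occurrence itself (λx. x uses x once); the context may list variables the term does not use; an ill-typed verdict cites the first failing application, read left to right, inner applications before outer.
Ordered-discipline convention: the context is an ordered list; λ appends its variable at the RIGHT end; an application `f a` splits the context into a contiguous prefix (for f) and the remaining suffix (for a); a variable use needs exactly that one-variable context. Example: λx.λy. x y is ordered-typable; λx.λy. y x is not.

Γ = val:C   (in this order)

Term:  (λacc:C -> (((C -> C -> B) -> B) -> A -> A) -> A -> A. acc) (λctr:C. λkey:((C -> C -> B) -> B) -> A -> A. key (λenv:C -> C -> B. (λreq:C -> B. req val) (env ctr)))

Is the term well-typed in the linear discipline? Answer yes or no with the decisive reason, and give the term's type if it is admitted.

yes — val, acc, ctr, key, env, req: one use apiece; term : C -> (((C -> C -> B) -> B) -> A -> A) -> A -> A
counts: val: 1; acc (bound): 1; ctr (bound): 1; key (bound): 1; env (bound): 1; req (bound): 1
uses in reading order: acc, key, req, val, env, ctr
typing: well-typed at C -> (((C -> C -> B) -> B) -> A -> A) -> A -> A
summary: ordered ✗ · linear ✓ · affine ✓ · relevant ✓ · unrestricted ✓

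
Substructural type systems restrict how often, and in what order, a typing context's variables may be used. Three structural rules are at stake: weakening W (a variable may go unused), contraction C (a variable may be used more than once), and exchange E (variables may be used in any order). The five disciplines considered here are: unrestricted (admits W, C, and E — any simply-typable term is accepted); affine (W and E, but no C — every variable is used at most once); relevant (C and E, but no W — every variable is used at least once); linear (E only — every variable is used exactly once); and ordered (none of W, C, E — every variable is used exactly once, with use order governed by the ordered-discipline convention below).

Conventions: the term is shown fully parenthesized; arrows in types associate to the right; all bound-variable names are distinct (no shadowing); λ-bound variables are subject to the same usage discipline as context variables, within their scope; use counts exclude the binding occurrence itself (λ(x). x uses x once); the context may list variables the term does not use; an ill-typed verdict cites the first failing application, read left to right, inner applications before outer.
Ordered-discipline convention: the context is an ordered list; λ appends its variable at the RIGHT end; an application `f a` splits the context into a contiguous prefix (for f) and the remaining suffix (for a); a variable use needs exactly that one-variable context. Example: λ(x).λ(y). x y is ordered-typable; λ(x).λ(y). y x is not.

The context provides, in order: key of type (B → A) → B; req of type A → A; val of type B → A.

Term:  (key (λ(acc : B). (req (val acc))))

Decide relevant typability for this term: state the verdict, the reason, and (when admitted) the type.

yes — none of key, req, val, acc goes unused; term : B
variable uses: key: 1; req: 1; val: 1; acc [bound]: 1
use order (left to right): key, req, val, acc
typing: well-typed at B
per-discipline verdicts: ordered ✓, linear ✓, affine ✓, relevant ✓, unrestricted ✓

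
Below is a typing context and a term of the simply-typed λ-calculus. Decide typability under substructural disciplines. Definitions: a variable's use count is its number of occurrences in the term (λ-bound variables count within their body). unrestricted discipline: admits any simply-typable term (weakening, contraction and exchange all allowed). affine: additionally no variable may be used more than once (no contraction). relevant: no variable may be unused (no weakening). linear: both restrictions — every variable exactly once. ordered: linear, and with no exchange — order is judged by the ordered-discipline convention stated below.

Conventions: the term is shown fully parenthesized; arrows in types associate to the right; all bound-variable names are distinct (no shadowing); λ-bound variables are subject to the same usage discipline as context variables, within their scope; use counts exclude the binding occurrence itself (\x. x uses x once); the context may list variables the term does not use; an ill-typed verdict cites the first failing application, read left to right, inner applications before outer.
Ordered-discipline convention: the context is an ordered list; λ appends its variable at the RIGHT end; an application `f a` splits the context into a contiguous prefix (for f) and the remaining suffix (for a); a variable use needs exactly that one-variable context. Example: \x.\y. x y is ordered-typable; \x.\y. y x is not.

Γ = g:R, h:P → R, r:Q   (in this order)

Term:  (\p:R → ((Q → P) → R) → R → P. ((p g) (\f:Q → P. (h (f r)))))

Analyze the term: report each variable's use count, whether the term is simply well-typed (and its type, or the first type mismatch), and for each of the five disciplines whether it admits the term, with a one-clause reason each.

usage: g=1, h=1, r=1, p [bound]=1, f [bound]=1
left-to-right use order: p, g, h, f, r
typing: well-typed at (R → ((Q → P) → R) → R → P) → R → P
ordered ✗ (needs exchange: uses follow p, g, h, f, r)
linear ✓ (exactly-once usage across g, h, r, p, f)
affine ✓ (none of g, h, r, p, f used more than once)
relevant ✓ (g, h, r, p, f: all used, weakening unneeded)
unrestricted ✓ (typability at (R → ((Q → P) → R) → R → P) → R → P is all that's needed)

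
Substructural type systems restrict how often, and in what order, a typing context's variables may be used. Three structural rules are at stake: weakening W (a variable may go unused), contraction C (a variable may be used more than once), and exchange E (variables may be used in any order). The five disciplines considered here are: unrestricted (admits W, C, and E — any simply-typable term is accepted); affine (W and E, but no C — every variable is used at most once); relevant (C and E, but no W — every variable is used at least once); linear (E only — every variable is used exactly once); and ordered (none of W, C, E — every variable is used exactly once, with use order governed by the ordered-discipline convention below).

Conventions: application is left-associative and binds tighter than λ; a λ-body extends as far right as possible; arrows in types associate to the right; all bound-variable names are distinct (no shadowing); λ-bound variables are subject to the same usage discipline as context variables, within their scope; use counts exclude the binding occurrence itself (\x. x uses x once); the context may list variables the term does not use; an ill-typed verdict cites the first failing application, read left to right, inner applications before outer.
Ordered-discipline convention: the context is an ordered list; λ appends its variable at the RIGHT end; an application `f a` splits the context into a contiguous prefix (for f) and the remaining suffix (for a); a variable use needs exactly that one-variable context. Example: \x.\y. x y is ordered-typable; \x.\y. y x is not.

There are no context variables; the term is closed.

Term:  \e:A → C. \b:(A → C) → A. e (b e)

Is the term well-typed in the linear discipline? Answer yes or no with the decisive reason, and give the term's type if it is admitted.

no — needs contraction — e ×2
counts: e [bound]: 2×; b [bound]: 1×
use order (left to right): e, b, e
typing: well-typed — term : (A → C) → ((A → C) → A) → C
per-discipline verdicts: ordered ✗, linear ✗, affine ✗, relevant ✓, unrestricted ✓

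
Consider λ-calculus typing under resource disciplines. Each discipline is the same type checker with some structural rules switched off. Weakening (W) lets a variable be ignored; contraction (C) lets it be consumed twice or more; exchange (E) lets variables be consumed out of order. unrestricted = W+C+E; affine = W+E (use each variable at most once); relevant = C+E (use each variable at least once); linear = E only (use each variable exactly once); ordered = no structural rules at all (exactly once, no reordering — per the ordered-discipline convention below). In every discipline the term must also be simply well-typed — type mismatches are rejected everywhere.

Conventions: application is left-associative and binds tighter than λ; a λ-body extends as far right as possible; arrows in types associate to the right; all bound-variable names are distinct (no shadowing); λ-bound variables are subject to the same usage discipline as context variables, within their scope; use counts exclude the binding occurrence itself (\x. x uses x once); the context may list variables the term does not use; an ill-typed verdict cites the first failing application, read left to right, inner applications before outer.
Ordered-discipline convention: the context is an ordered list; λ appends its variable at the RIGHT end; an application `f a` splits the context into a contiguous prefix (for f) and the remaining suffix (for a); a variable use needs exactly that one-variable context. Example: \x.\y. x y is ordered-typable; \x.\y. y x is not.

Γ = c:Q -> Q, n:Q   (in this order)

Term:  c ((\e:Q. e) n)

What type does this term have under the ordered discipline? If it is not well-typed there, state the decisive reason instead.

term : Q
use counts: c=1; n=1; e [bound]=1
order of uses: c, e, n
typing: the term checks, with type Q
all disciplines: ordered ✓ · linear ✓ · affine ✓ · relevant ✓ · unrestricted ✓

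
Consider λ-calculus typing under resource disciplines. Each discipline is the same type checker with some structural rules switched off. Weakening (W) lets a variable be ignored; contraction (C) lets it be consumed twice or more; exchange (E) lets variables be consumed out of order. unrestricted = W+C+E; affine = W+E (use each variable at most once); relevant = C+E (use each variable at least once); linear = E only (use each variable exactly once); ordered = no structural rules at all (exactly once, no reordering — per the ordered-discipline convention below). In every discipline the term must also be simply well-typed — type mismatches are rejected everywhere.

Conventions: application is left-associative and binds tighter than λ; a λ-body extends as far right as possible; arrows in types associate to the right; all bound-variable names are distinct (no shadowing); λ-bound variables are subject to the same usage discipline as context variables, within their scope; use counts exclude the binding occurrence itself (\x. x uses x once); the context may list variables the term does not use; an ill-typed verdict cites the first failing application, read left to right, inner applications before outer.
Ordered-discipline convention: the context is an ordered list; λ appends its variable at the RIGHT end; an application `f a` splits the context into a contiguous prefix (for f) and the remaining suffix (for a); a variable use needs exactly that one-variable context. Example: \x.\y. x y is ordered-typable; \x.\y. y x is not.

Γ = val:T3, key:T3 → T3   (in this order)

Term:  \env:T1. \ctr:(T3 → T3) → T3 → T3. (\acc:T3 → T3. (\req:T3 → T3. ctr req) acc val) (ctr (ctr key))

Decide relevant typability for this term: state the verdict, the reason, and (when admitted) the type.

no — env left unused
counts: val: 1; key: 1; env [bound]: 0; ctr [bound]: 3; acc [bound]: 1; req [bound]: 1
uses in reading order: ctr, req, acc, val, ctr, ctr, key
typing: well-typed — term : T1 → ((T3 → T3) → T3 → T3) → T3
all disciplines: ordered ✗ | linear ✗ | affine ✗ | relevant ✗ | unrestricted ✓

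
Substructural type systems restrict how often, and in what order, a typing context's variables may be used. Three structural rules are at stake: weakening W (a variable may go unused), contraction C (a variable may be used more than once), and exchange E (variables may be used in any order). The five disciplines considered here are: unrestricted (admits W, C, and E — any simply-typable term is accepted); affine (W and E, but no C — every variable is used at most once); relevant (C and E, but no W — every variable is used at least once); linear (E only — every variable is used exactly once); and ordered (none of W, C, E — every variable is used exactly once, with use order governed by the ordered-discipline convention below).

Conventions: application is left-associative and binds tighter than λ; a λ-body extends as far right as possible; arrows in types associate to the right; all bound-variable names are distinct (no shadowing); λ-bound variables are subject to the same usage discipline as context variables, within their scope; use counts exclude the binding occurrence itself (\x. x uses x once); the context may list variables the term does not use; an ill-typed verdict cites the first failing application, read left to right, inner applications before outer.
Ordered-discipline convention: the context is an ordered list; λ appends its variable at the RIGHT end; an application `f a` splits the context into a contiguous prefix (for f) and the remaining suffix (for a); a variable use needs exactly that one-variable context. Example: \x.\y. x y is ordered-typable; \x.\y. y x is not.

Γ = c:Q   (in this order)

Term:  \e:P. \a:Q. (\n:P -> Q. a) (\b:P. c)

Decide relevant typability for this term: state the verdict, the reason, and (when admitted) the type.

no — e, n, b left unused
use counts: c: 1, e [bound]: 0, a [bound]: 1, n [bound]: 0, b [bound]: 0
left-to-right use order: a, c
typing: well-typed at P -> Q -> Q
across the five disciplines: ordered ✗, linear ✗, affine ✓, relevant ✗, unrestricted ✓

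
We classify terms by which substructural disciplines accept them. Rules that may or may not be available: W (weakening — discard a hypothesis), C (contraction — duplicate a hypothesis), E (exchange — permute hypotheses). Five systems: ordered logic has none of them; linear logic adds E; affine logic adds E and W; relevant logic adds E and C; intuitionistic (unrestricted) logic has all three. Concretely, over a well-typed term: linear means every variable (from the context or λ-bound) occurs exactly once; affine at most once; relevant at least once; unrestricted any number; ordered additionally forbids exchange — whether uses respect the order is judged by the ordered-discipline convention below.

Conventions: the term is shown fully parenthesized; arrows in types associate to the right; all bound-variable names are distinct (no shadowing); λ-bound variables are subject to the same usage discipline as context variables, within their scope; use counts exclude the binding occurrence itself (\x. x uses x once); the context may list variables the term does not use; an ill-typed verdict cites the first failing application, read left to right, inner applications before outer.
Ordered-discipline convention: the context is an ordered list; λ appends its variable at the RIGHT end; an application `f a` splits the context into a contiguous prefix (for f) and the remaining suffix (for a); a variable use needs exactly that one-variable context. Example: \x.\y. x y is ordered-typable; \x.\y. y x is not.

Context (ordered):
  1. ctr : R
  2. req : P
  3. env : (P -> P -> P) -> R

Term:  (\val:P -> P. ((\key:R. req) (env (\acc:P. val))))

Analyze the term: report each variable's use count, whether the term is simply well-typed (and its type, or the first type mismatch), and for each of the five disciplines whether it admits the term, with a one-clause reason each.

variable uses: ctr ×0; req ×1; env ×1; val (λ-bound) ×1; key (λ-bound) ×0; acc (λ-bound) ×0
use order (left to right): req, env, val
typing: the term checks, with type (P -> P) -> P
ordered ✗ (needs weakening: ctr, key, acc unused)
linear ✗ (needs weakening: ctr, key, acc unused)
affine ✓ (no duplicate uses among ctr, req, env, val, key, acc)
relevant ✗ (needs weakening: ctr, key, acc unused)
unrestricted ✓ (typability at (P -> P) -> P is all that's needed)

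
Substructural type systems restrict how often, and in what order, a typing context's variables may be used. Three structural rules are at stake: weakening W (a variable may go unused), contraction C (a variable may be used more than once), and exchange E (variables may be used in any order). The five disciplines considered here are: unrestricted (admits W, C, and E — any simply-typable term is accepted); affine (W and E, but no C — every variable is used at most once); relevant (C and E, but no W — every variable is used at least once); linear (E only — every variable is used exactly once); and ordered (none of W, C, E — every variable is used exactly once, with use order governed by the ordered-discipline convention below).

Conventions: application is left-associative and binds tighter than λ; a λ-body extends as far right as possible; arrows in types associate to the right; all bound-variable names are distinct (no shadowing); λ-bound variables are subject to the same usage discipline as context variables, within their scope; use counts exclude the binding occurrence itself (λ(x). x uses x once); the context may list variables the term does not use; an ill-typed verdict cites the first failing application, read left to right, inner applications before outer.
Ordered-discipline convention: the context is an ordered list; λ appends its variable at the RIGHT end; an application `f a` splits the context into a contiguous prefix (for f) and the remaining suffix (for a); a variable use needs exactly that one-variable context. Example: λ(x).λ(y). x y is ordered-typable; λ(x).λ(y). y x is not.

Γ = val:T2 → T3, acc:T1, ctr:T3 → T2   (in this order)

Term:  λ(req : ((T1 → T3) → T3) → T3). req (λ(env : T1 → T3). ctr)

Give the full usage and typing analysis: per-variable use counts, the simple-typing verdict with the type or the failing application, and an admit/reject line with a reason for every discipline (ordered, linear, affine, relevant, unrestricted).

counts: val: 0; acc: 0; ctr: 1; req [bound]: 1; env [bound]: 0
order of uses: req, ctr
typing: ill-typed: an argument (T1 → T3) → T3 → T2 mismatches the expected (T1 → T3) → T3
ordered: ✗ — the type mismatch rejects it
linear: ✗ — not simply typable
affine: ✗ — fails simple typing
relevant: ✗ — a type mismatch blocks all five
unrestricted: ✗ — the type mismatch rejects it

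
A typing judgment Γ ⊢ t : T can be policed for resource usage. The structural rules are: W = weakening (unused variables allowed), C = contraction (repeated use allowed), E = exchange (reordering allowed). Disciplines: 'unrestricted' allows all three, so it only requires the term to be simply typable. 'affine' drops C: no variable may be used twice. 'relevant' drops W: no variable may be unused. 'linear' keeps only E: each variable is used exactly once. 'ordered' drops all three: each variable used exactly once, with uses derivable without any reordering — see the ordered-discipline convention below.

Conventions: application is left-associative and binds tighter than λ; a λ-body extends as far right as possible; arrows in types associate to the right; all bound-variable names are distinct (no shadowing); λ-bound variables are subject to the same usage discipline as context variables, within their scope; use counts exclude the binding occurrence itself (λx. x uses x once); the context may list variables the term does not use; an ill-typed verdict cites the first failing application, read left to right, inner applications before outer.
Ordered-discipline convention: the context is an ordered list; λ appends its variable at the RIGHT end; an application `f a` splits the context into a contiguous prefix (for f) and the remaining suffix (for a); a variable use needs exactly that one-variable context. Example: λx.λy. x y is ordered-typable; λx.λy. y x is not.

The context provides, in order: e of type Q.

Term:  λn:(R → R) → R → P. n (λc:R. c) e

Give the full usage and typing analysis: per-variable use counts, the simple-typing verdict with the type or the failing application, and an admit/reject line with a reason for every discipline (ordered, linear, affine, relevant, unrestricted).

variable uses: e=1, n [bound]=1, c [bound]=1
order of uses: n, c, e
typing: ill-typed: an argument Q mismatches the expected R
ordered: ✗, a type mismatch blocks all five
linear: ✗, the type mismatch rejects it
affine: ✗, not simply typable
relevant: ✗, fails simple typing
unrestricted: ✗, a type mismatch blocks all five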